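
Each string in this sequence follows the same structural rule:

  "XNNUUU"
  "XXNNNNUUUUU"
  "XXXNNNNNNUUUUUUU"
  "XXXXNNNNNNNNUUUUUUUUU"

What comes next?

Term n consists of n X's, followed by 2n N's, followed by 2n+1 U's (n = 1, 2, …).
For the next term, n = 5, so the run lengths are 5, 10, 11.

XXXXXNNNNNNNNNNUUUUUUUUUUU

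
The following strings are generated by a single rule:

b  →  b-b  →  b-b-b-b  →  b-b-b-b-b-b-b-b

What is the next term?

Each string is two copies of the previous one joined by '-'.
Doubling b-b-b-b-b-b-b-b with '-' between the halves:

b-b-b-b-b-b-b-b-b-b-b-b-b-b-b-b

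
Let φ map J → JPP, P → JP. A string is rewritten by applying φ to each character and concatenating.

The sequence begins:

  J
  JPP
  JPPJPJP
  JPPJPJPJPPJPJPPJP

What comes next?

φ(JPPJPJPJPPJPJPPJP) expands symbol-by-symbol to JPP JP JP JPP JP JPP JP JPP JP JP JPP JP JPP JP JP JPP JP; joining the 17 pieces gives the next term.

JPPJPJPJPPJPJPPJPJPPJPJPJPPJPJPPJPJPJPPJP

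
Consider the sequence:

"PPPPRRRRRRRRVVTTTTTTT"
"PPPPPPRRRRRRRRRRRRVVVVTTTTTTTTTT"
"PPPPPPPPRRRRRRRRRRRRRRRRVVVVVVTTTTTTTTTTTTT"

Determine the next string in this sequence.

PPPPPPPPPPRRRRRRRRRRRRRRRRRRRRVVVVVVVVTTTTTTTTTTTTTTTT

Term n consists of 2n P's, followed by 4n R's, followed by 2n-2 V's, followed by 3n+1 T's, where the shown terms are n = 2, 3, 4.
For the next term, n = 5, so the run lengths are 10, 20, 8, 16.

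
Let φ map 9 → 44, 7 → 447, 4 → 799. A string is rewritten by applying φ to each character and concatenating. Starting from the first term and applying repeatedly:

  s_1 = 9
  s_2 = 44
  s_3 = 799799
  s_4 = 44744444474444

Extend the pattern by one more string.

799799447799799799799799799447799799799799

φ(44744444474444) expands symbol-by-symbol to 799 799 447 799 799 799 799 799 799 447 799 799 799 799; joining the 14 pieces gives the next term.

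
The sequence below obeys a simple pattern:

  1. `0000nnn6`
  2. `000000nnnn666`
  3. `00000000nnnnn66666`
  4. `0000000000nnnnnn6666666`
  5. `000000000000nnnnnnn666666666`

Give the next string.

00000000000000nnnnnnnn66666666666

Reading off run lengths: 0 runs 4, 6, 8, 10, 12; n runs 3, 4, 5, 6, 7; 6 runs 1, 3, 5, 7, 9 — each is linear in n (n = 1, 2, …).
For the next term, n = 6, so the run lengths are 14, 8, 11.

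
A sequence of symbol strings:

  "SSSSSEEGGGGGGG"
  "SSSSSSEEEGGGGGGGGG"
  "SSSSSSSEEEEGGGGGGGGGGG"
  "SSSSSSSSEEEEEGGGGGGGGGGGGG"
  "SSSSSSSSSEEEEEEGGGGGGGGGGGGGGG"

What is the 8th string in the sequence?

SSSSSSSSSSSSEEEEEEEEEGGGGGGGGGGGGGGGGGGGGG

The n-th term is n+3 S's then n E's then 2n+3 G's, where the shown terms are n = 2, 3, 4, 5, 6.
At n = 9 the blocks have lengths 12, 9, 21.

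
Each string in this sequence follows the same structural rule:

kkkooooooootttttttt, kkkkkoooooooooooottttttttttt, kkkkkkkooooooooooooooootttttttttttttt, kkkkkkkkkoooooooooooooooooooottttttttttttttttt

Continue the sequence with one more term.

Reading off run lengths: k runs 3, 5, 7, 9; o runs 8, 12, 16, 20; t runs 8, 11, 14, 17 — each is linear in n, where the shown terms are n = 2, 3, 4, 5.
Setting n = 6 gives 11, 24, 20 characters in each block.

kkkkkkkkkkkooooooooooooooooooooooootttttttttttttttttttt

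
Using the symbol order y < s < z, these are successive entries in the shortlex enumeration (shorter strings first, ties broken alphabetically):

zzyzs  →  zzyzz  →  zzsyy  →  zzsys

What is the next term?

Find the rightmost character of zzsys below z, bump it to the next letter, and reset everything to its right to y.

zzsyz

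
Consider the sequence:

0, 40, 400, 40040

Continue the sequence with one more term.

Each term (from the third on) is the previous term followed by the one before it: term 3 = 40·0 = 400.
So term 5 is 40040·400.

40040400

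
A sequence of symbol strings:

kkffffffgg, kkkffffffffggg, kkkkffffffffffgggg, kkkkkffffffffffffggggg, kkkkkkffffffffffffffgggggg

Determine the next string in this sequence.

Reading off run lengths: k runs 2, 3, 4, 5, 6; f runs 6, 8, 10, 12, 14; g runs 2, 3, 4, 5, 6 — each is linear in n, where the shown terms are n = 2, 3, 4, 5, 6.
For the next term, n = 7, so the run lengths are 7, 16, 7.

kkkkkkkffffffffffffffffggggggg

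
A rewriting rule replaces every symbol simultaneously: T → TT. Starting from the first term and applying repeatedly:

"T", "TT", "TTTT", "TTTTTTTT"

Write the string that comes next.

TTTTTTTTTTTTTTTT

Rewriting each symbol of TTTTTTTT: T→TT, T→TT, T→TT, T→TT, T→TT, T→TT, T→TT, T→TT, which concatenates to TT TT TT TT TT TT TT TT.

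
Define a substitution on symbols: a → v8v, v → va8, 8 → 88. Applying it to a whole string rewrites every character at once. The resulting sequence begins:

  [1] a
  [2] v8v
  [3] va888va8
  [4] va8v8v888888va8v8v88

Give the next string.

Applying the rule to each of the 20 symbols of va8v8v888888va8v8v88 gives the pieces va8 v8v 88 va8 88 va8 88 88 88 88 88 88 va8 v8v 88 va8 88 va8 88 88, which concatenate to the answer.

va8v8v88va888va8888888888888va8v8v88va888va88888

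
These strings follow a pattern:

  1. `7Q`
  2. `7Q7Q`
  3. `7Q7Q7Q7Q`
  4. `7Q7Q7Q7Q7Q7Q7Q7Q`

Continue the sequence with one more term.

7Q7Q7Q7Q7Q7Q7Q7Q7Q7Q7Q7Q7Q7Q7Q7Q

Every step duplicates the string.
One more doubling of 7Q7Q7Q7Q7Q7Q7Q7Q gives the answer.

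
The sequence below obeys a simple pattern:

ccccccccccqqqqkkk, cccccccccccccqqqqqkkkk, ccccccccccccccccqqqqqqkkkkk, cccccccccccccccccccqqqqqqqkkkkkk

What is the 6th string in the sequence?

Each string has the form c^{3n+1} q^{n+1} k^{n}, where the shown terms are n = 3, 4, 5, 6.
For term 6, n = 8, so the run lengths are 25, 9, 8.

cccccccccccccccccccccccccqqqqqqqqqkkkkkkkk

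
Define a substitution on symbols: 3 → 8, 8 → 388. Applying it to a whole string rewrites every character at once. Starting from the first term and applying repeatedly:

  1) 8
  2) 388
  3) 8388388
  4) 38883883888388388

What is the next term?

Rewriting the 17 symbols of 38883883888388388 one by one yields 8 388 388 388 8 388 388 8 388 388 388 8 388 388 8 388 388; concatenated:

83883883888388388838838838883883888388388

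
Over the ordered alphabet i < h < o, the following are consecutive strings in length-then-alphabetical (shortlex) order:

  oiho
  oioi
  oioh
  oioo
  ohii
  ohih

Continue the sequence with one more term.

ohio

Find the rightmost character of ohih below o, bump it to the next letter, and reset everything to its right to i.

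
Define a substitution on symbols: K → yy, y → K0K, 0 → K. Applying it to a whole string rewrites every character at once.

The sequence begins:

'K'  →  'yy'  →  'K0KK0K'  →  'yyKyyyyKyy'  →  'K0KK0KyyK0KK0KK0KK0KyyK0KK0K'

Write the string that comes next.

yyKyyyyKyyK0KK0KyyKyyyyKyyyyKyyyyKyyK0KK0KyyKyyyyKyy

Replace each of the 28 characters of K0KK0KyyK0KK0KK0KK0KyyK0KK0K in place — yy K yy yy K yy K0K K0K yy K yy yy K yy yy K yy yy K yy K0K K0K yy K yy yy K yy — and concatenate.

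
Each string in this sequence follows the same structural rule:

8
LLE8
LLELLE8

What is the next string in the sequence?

The strings grow by a fixed prefix LLE each time.
Applying this once more to LLELLE8:

LLELLELLE8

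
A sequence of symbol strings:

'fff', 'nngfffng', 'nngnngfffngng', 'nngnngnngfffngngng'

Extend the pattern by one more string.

s(k+1) = nng·s(k)·ng, so each term gains nng as a prefix and ng as a suffix.
So the next term is nng·nngnngnngfffngngng·ng.

nngnngnngnngfffngngngng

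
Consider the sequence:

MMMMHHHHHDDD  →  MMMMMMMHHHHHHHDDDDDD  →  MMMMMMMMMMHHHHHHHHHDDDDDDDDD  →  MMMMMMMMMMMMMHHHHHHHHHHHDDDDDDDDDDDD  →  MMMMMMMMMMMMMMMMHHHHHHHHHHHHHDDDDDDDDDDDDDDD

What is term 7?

MMMMMMMMMMMMMMMMMMMMMMHHHHHHHHHHHHHHHHHDDDDDDDDDDDDDDDDDDDDD

Each string has the form M^{3n+1} H^{2n+3} D^{3n} (n = 1, 2, …).
At n = 7 the blocks have lengths 22, 17, 21.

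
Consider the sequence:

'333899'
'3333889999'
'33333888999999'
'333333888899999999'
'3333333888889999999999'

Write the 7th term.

Term n consists of n+2 3's, followed by n 8's, followed by 2n 9's (n = 1, 2, …).
For term 7, n = 7, so the run lengths are 9, 7, 14.

333333333888888899999999999999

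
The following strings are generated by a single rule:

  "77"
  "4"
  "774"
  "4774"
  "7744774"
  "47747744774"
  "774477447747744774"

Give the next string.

This is a Fibonacci-style word recurrence s(k) = s(k−2)·s(k−1): e.g. 77·4 = 774.
The next term joins 47747744774 and 774477447747744774.

47747744774774477447747744774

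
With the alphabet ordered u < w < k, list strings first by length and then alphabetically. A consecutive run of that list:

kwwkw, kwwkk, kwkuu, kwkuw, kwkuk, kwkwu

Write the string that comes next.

Treat kwkwu as a base-3 numeral over the given alphabet and add one, carrying through any trailing k's.

kwkww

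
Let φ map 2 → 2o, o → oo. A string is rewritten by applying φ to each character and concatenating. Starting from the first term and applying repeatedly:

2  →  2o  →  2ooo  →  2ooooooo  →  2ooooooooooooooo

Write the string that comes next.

2ooooooooooooooooooooooooooooooo

Replace each of the 16 characters of 2ooooooooooooooo in place — 2o oo oo oo oo oo oo oo oo oo oo oo oo oo oo oo — and concatenate.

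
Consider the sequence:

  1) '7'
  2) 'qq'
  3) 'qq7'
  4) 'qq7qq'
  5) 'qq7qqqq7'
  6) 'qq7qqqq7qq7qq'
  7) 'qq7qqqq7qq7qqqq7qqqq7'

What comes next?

qq7qqqq7qq7qqqq7qqqq7qq7qqqq7qq7qq

This is a Fibonacci-style word recurrence s(k) = s(k−1)·s(k−2): e.g. qq·7 = qq7.
Continuing: qq7qqqq7qq7qqqq7qqqq7 · qq7qqqq7qq7qq gives term 8.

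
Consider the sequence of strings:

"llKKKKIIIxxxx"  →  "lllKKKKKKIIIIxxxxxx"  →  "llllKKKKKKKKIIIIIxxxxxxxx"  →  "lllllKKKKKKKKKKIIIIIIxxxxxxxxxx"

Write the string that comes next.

Term n consists of n+1 l's, followed by 2n+2 K's, followed by n+2 I's, followed by 2n+2 x's (n = 1, 2, …).
Setting n = 5 gives 6, 12, 7, 12 characters in each block.

llllllKKKKKKKKKKKKIIIIIIIxxxxxxxxxxxx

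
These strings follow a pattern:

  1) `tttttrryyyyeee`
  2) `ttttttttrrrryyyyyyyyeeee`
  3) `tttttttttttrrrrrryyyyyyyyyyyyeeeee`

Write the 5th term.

tttttttttttttttttrrrrrrrrrryyyyyyyyyyyyyyyyyyyyeeeeeee

Term n consists of 3n+2 t's, followed by 2n r's, followed by 4n y's, followed by n+2 e's (n = 1, 2, …).
For term 5, n = 5, so the run lengths are 17, 10, 20, 7.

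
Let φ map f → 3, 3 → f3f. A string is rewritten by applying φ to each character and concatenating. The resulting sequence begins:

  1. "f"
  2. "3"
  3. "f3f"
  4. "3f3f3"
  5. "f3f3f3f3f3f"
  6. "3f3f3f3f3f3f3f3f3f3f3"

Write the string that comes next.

Applying the rule to each of the 21 symbols of 3f3f3f3f3f3f3f3f3f3f3 gives the pieces f3f 3 f3f 3 f3f 3 f3f 3 f3f 3 f3f 3 f3f 3 f3f 3 f3f 3 f3f 3 f3f, which concatenate to the answer.

f3f3f3f3f3f3f3f3f3f3f3f3f3f3f3f3f3f3f3f3f3f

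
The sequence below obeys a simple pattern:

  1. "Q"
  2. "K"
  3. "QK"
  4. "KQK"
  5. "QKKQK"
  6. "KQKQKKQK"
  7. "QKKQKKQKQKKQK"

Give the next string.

This is a Fibonacci-style word recurrence s(k) = s(k−2)·s(k−1): e.g. Q·K = QK.
Continuing: KQKQKKQK · QKKQKKQKQKKQK gives term 8.

KQKQKKQKQKKQKKQKQKKQK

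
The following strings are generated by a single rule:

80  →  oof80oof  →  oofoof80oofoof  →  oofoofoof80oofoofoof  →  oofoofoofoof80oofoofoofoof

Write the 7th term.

Every step adds oof to the front and oof to the end of the previous string.
From oofoofoofoof80oofoofoofoof, 2 further steps: oofoofoofoof80oofoofoofoof → oofoofoofoofoof80oofoofoofoofoof → (answer).

oofoofoofoofoofoof80oofoofoofoofoofoof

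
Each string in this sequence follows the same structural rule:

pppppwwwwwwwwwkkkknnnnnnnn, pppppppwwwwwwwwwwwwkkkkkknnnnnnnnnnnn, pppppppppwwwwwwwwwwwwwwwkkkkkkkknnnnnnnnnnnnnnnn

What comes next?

Each string has the form p^{2n+1} w^{3n+3} k^{2n} n^{4n}, where the shown terms are n = 2, 3, 4.
For the next term, n = 5, so the run lengths are 11, 18, 10, 20.

pppppppppppwwwwwwwwwwwwwwwwwwkkkkkkkkkknnnnnnnnnnnnnnnnnnnn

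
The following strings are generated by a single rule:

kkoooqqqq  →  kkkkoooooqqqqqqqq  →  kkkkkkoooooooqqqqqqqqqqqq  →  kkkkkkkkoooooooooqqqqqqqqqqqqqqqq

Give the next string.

kkkkkkkkkkoooooooooooqqqqqqqqqqqqqqqqqqqq

The n-th term is 2n k's then 2n+1 o's then 4n q's (n = 1, 2, …).
Setting n = 5 gives 10, 11, 20 characters in each block.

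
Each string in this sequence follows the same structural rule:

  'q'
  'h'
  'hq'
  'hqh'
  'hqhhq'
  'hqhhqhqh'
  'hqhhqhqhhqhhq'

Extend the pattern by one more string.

hqhhqhqhhqhhqhqhhqhqh

Each term (from the third on) is the previous term followed by the one before it: term 3 = h·q = hq.
So term 8 is hqhhqhqhhqhhq·hqhhqhqh.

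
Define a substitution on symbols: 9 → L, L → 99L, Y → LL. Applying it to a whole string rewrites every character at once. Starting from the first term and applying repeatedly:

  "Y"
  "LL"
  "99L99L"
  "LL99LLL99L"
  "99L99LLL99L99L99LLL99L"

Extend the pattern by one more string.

Rewriting the 22 symbols of 99L99LLL99L99L99LLL99L one by one yields L L 99L L L 99L 99L 99L L L 99L L L 99L L L 99L 99L 99L L L 99L; concatenated:

LL99LLL99L99L99LLL99LLL99LLL99L99L99LLL99L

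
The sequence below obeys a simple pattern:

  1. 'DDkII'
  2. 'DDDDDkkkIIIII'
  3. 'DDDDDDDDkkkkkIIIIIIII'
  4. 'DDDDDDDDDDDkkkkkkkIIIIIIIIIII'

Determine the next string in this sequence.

Each string has the form D^{3n-1} k^{2n-1} I^{3n-1} (n = 1, 2, …).
At n = 5 the blocks have lengths 14, 9, 14.

DDDDDDDDDDDDDDkkkkkkkkkIIIIIIIIIIIIII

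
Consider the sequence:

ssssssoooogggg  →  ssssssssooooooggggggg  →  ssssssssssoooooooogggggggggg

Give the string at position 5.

ssssssssssssssoooooooooooogggggggggggggggg

Each string has the form s^{2n+2} o^{2n} g^{3n-2}, where the shown terms are n = 2, 3, 4.
At n = 6 the blocks have lengths 14, 12, 16.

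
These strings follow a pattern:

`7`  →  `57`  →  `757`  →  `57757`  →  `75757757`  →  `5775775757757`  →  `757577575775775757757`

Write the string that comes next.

5775775757757757577575775775757757

Each term (from the third on) is the two preceding terms concatenated in order: term 3 = 7·57 = 757.
The next term joins 5775775757757 and 757577575775775757757.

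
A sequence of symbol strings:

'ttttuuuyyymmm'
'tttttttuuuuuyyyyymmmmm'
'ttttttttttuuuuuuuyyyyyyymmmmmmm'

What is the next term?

Each string has the form t^{3n+1} u^{2n+1} y^{2n+1} m^{2n+1} (n = 1, 2, …).
At n = 4 the blocks have lengths 13, 9, 9, 9.

tttttttttttttuuuuuuuuuyyyyyyyyymmmmmmmmm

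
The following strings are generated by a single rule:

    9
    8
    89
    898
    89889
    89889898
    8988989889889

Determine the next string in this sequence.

Each term (from the third on) is the previous term followed by the one before it: term 3 = 8·9 = 89.
The next term joins 8988989889889 and 89889898.

898898988988989889898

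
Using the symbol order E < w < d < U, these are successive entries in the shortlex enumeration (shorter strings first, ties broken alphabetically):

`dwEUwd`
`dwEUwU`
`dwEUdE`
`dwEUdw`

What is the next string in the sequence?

dwEUdd

Treat dwEUdw as a base-4 numeral over the given alphabet and add one, carrying through any trailing U's.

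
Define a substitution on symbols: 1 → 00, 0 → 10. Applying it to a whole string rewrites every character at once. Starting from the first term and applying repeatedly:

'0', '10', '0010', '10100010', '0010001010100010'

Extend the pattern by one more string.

Applying the rule to each of the 16 symbols of 0010001010100010 gives the pieces 10 10 00 10 10 10 00 10 00 10 00 10 10 10 00 10, which concatenate to the answer.

10100010101000100010001010100010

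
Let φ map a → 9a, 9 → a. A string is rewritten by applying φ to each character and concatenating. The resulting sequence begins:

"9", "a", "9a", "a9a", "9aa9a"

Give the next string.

Apply φ to 9aa9a symbol by symbol: 9→a, a→9a, a→9a, 9→a, a→9a; joined: a 9a 9a a 9a.

a9a9aa9a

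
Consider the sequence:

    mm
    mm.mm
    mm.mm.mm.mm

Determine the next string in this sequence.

Every step duplicates the string with '.' between the halves.
So the next term is two copies of mm.mm.mm.mm with '.' between the halves.

mm.mm.mm.mm.mm.mm.mm.mm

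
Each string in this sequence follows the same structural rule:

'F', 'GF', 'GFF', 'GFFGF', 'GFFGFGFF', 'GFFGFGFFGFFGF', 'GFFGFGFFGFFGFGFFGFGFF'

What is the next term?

This is a Fibonacci-style word recurrence s(k) = s(k−1)·s(k−2): e.g. GF·F = GFF.
Continuing: GFFGFGFFGFFGFGFFGFGFF · GFFGFGFFGFFGF gives term 8.

GFFGFGFFGFFGFGFFGFGFFGFFGFGFFGFFGF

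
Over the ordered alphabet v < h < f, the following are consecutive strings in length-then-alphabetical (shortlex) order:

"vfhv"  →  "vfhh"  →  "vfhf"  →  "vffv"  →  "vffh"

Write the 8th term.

Advancing 3 positions from vffh through vffh → vfff → hvvv reaches term 8.

hvvh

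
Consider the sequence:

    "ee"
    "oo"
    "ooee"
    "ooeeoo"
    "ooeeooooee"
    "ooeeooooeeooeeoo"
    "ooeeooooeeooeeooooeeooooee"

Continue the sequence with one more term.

Each term (from the third on) is the previous term followed by the one before it: term 3 = oo·ee = ooee.
The next term joins ooeeooooeeooeeooooeeooooee and ooeeooooeeooeeoo.

ooeeooooeeooeeooooeeooooeeooeeooooeeooeeoo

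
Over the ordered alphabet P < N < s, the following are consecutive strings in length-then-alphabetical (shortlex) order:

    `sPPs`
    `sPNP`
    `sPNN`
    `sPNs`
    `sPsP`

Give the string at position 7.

sPss

Advancing 2 positions from sPsP through sPsP → sPsN reaches term 7.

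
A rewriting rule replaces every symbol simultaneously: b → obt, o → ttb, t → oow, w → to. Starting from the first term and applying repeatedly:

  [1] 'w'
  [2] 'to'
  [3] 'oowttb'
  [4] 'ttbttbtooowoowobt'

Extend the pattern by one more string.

oowoowobtoowoowobtoowttbttbttbtottbttbtottbobtoow

Replace each of the 17 characters of ttbttbtooowoowobt in place — oow oow obt oow oow obt oow ttb ttb ttb to ttb ttb to ttb obt oow — and concatenate.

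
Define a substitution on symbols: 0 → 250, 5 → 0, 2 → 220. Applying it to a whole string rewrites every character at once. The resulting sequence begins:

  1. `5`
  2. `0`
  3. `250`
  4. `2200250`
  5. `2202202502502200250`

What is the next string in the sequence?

Applying the rule to each of the 19 symbols of 2202202502502200250 gives the pieces 220 220 250 220 220 250 220 0 250 220 0 250 220 220 250 250 220 0 250, which concatenate to the answer.

220220250220220250220025022002502202202502502200250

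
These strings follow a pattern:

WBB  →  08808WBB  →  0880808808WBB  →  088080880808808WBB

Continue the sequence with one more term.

08808088080880808808WBB

The strings grow by a fixed prefix 08808 each time.
So the next term is 08808·088080880808808WBB.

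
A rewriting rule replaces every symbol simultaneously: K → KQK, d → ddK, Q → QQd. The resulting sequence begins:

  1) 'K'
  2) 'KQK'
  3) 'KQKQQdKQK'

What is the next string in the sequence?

Rewriting each symbol of KQKQQdKQK: K→KQK, Q→QQd, K→KQK, Q→QQd, Q→QQd, d→ddK, K→KQK, Q→QQd, K→KQK, which concatenates to KQK QQd KQK QQd QQd ddK KQK QQd KQK.

KQKQQdKQKQQdQQdddKKQKQQdKQK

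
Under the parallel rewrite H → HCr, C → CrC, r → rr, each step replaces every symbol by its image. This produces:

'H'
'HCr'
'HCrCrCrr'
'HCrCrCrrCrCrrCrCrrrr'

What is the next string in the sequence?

φ(HCrCrCrrCrCrrCrCrrrr) expands symbol-by-symbol to HCr CrC rr CrC rr CrC rr rr CrC rr CrC rr rr CrC rr CrC rr rr rr rr; joining the 20 pieces gives the next term.

HCrCrCrrCrCrrCrCrrrrCrCrrCrCrrrrCrCrrCrCrrrrrrrr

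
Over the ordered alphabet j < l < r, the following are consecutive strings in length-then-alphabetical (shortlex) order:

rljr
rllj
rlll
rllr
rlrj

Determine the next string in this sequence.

rlrl

The successor of rlrj increments the rightmost position that isn't already r and resets every position after it to j.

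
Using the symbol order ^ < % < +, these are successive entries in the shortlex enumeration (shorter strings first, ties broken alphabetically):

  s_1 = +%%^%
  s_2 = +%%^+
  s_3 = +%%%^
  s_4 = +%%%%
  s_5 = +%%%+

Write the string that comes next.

+%%+^

Find the rightmost character of +%%%+ below +, bump it to the next letter, and reset everything to its right to ^.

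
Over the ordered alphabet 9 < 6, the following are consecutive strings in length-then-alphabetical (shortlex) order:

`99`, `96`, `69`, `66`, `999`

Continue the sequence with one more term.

996

The successor of 999 increments the rightmost position that isn't already 6 and resets every position after it to 9.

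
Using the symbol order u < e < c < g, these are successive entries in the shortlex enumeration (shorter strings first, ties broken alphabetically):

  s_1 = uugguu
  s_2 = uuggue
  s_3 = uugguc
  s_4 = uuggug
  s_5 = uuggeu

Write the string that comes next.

The successor of uuggeu increments the rightmost position that isn't already g and resets every position after it to u.

uuggee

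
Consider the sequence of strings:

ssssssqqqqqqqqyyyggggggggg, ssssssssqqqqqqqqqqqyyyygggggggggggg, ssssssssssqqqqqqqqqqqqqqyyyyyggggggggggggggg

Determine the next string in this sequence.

The n-th term is 2n+2 s's then 3n+2 q's then n+1 y's then 3n+3 g's, where the shown terms are n = 2, 3, 4.
For the next term, n = 5, so the run lengths are 12, 17, 6, 18.

ssssssssssssqqqqqqqqqqqqqqqqqyyyyyygggggggggggggggggg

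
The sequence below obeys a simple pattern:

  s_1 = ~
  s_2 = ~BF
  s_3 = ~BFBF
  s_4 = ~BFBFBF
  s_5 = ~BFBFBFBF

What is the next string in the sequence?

~BFBFBFBFBF

Every step adds BF to the end: s(k+1) = s(k)·BF.
So the next term is ~BFBFBFBF·BF.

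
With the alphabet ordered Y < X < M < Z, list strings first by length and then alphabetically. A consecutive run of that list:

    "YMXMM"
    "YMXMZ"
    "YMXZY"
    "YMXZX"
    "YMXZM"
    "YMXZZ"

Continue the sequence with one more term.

YMMYY

The successor of YMXZZ increments the rightmost position that isn't already Z and resets every position after it to Y.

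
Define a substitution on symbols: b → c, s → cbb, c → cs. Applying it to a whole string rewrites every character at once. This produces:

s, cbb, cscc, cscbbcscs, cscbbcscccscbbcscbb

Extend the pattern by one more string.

Rewriting the 19 symbols of cscbbcscccscbbcscbb one by one yields cs cbb cs c c cs cbb cs cs cs cbb cs c c cs cbb cs c c; concatenated:

cscbbcscccscbbcscscscbbcscccscbbcscc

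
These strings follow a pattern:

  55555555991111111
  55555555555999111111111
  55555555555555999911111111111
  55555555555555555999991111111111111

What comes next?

Reading off run lengths: 5 runs 8, 11, 14, 17; 9 runs 2, 3, 4, 5; 1 runs 7, 9, 11, 13 — each is linear in n, where the shown terms are n = 2, 3, 4, 5.
Setting n = 6 gives 20, 6, 15 characters in each block.

55555555555555555555999999111111111111111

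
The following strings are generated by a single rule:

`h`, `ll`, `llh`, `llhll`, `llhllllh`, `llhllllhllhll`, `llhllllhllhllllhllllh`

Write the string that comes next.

From term 3 onward, concatenate the last term with the second-to-last: ll·h = llh, llh·ll = llhll, …
Continuing: llhllllhllhllllhllllh · llhllllhllhll gives term 8.

llhllllhllhllllhllllhllhllllhllhll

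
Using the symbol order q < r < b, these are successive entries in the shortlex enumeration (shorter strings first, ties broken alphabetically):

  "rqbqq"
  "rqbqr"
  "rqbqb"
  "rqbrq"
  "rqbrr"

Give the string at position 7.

Continuing the enumeration 2 steps past rqbrr: rqbrr → rqbrb → (answer).

rqbbq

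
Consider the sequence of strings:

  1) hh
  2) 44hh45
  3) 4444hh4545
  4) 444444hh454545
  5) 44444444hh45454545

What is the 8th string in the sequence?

Each term wraps the previous one in 44 on the left and 45 on the right.
From 44444444hh45454545, 3 further steps: 44444444hh45454545 → 4444444444hh4545454545 → 444444444444hh454545454545 → (answer).

44444444444444hh45454545454545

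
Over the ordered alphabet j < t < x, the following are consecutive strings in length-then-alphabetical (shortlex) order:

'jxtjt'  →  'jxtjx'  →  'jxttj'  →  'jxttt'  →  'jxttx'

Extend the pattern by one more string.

Find the rightmost character of jxttx below x, bump it to the next letter, and reset everything to its right to j.

jxtxj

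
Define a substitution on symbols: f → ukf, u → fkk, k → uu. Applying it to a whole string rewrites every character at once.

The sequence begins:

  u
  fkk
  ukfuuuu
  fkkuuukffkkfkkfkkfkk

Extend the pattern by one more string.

Rewriting the 20 symbols of fkkuuukffkkfkkfkkfkk one by one yields ukf uu uu fkk fkk fkk uu ukf ukf uu uu ukf uu uu ukf uu uu ukf uu uu; concatenated:

ukfuuuufkkfkkfkkuuukfukfuuuuukfuuuuukfuuuuukfuuuu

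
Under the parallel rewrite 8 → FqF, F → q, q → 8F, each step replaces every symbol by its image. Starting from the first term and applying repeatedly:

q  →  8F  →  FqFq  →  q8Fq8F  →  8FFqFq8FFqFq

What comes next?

FqFqq8Fq8FFqFqq8Fq8F

Apply φ to 8FFqFq8FFqFq symbol by symbol: 8→FqF, F→q, F→q, q→8F, F→q, q→8F, 8→FqF, F→q, F→q, q→8F, F→q, q→8F; joined: FqF q q 8F q 8F FqF q q 8F q 8F.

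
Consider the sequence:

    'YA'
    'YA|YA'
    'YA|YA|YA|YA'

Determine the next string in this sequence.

Every step duplicates the string with '|' between the halves.
One more doubling of YA|YA|YA|YA gives the answer.

YA|YA|YA|YA|YA|YA|YA|YA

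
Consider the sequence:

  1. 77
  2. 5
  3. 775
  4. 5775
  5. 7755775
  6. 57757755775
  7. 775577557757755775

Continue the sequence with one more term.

This is a Fibonacci-style word recurrence s(k) = s(k−2)·s(k−1): e.g. 77·5 = 775.
So term 8 is 57757755775·775577557757755775.

57757755775775577557757755775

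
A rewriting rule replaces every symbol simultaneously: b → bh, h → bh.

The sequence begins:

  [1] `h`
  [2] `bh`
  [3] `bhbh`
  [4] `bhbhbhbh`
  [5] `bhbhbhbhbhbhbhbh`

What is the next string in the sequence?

Rewriting the 16 symbols of bhbhbhbhbhbhbhbh one by one yields bh bh bh bh bh bh bh bh bh bh bh bh bh bh bh bh; concatenated:

bhbhbhbhbhbhbhbhbhbhbhbhbhbhbhbh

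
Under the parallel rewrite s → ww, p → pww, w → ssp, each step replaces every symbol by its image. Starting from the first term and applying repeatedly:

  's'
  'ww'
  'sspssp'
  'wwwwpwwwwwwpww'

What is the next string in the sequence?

φ(wwwwpwwwwwwpww) expands symbol-by-symbol to ssp ssp ssp ssp pww ssp ssp ssp ssp ssp ssp pww ssp ssp; joining the 14 pieces gives the next term.

sspsspsspssppwwsspsspsspsspsspssppwwsspssp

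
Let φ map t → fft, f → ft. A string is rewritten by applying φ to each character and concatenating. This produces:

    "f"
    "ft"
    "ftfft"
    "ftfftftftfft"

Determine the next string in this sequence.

Rewriting each symbol of ftfftftftfft: f→ft, t→fft, f→ft, f→ft, t→fft, f→ft, t→fft, f→ft, t→fft, f→ft, f→ft, t→fft, which concatenates to ft fft ft ft fft ft fft ft fft ft ft fft.

ftfftftftfftftfftftfftftftfft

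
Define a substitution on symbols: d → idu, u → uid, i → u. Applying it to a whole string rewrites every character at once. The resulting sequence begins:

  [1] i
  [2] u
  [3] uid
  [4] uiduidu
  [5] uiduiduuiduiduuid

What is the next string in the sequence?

uiduiduuiduiduuiduiduiduuiduiduuiduiduidu

φ(uiduiduuiduiduuid) expands symbol-by-symbol to uid u idu uid u idu uid uid u idu uid u idu uid uid u idu; joining the 17 pieces gives the next term.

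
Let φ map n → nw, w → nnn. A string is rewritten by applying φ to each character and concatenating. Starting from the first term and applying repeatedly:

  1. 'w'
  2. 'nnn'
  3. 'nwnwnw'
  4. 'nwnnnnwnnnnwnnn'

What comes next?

Rewriting the 15 symbols of nwnnnnwnnnnwnnn one by one yields nw nnn nw nw nw nw nnn nw nw nw nw nnn nw nw nw; concatenated:

nwnnnnwnwnwnwnnnnwnwnwnwnnnnwnwnw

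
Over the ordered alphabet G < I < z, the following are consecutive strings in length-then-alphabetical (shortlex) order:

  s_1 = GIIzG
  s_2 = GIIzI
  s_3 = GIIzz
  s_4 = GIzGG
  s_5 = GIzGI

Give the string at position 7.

GIzIG

Advancing 2 positions from GIzGI through GIzGI → GIzGz reaches term 7.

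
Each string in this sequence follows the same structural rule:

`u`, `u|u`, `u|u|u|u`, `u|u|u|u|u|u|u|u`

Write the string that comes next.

u|u|u|u|u|u|u|u|u|u|u|u|u|u|u|u

Each string is two copies of the previous one joined by '|'.
One more doubling of u|u|u|u|u|u|u|u gives the answer.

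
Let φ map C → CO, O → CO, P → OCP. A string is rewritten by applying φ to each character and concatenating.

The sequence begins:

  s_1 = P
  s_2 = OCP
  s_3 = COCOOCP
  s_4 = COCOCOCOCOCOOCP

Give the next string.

Rewriting the 15 symbols of COCOCOCOCOCOOCP one by one yields CO CO CO CO CO CO CO CO CO CO CO CO CO CO OCP; concatenated:

COCOCOCOCOCOCOCOCOCOCOCOCOCOOCP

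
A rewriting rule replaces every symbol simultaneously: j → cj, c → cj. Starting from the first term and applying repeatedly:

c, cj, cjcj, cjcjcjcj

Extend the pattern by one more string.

cjcjcjcjcjcjcjcj

Rewriting each symbol of cjcjcjcj: c→cj, j→cj, c→cj, j→cj, c→cj, j→cj, c→cj, j→cj, which concatenates to cj cj cj cj cj cj cj cj.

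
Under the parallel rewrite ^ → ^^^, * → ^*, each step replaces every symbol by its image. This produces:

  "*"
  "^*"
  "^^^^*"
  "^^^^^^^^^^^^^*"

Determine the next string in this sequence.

^^^^^^^^^^^^^^^^^^^^^^^^^^^^^^^^^^^^^^^^*

Replace each of the 14 characters of ^^^^^^^^^^^^^* in place — ^^^ ^^^ ^^^ ^^^ ^^^ ^^^ ^^^ ^^^ ^^^ ^^^ ^^^ ^^^ ^^^ ^* — and concatenate.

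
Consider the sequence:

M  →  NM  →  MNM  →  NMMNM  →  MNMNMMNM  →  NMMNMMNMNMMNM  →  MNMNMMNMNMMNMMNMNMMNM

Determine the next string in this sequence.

NMMNMMNMNMMNMMNMNMMNMNMMNMMNMNMMNM

This is a Fibonacci-style word recurrence s(k) = s(k−2)·s(k−1): e.g. M·NM = MNM.
Continuing: NMMNMMNMNMMNM · MNMNMMNMNMMNMMNMNMMNM gives term 8.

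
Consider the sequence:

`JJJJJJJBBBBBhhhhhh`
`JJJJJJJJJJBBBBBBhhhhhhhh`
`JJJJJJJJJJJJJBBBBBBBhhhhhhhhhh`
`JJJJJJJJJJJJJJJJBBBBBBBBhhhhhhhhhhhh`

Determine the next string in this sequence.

JJJJJJJJJJJJJJJJJJJBBBBBBBBBhhhhhhhhhhhhhh

The n-th term is 3n-2 J's then n+2 B's then 2n h's, where the shown terms are n = 3, 4, 5, 6.
At n = 7 the blocks have lengths 19, 9, 14.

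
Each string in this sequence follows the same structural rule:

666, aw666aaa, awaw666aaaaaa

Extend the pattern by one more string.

awawaw666aaaaaaaaa

Every step adds aw to the front and aaa to the end of the previous string.
So the next term is aw·awaw666aaaaaa·aaa.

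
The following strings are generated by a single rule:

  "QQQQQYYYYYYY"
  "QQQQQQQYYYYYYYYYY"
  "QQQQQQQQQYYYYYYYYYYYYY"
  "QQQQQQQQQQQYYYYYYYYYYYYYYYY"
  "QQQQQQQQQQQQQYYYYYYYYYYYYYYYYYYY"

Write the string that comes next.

The n-th term is 2n+1 Q's then 3n+1 Y's, where the shown terms are n = 2, 3, 4, 5, 6.
At n = 7 the blocks have lengths 15, 22.

QQQQQQQQQQQQQQQYYYYYYYYYYYYYYYYYYYYYY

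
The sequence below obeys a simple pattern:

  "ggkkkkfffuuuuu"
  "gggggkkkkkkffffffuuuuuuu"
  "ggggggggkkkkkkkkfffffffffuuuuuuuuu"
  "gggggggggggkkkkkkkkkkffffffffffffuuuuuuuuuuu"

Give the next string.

Each string has the form g^{3n-1} k^{2n+2} f^{3n} u^{2n+3} (n = 1, 2, …).
Setting n = 5 gives 14, 12, 15, 13 characters in each block.

ggggggggggggggkkkkkkkkkkkkfffffffffffffffuuuuuuuuuuuuu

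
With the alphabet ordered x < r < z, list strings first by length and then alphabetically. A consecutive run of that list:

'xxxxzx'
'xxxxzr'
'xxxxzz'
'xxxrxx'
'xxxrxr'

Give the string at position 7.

Stepping forward 2 times from xxxrxr: xxxrxr → xxxrxz, then the target.

xxxrrx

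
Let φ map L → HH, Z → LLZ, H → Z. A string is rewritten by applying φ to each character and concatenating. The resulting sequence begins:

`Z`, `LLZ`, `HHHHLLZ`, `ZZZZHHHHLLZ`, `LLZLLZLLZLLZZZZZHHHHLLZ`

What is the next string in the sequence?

Rewriting the 23 symbols of LLZLLZLLZLLZZZZZHHHHLLZ one by one yields HH HH LLZ HH HH LLZ HH HH LLZ HH HH LLZ LLZ LLZ LLZ LLZ Z Z Z Z HH HH LLZ; concatenated:

HHHHLLZHHHHLLZHHHHLLZHHHHLLZLLZLLZLLZLLZZZZZHHHHLLZ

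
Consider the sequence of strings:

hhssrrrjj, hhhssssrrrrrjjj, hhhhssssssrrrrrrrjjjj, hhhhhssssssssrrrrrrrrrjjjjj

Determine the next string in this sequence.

Reading off run lengths: h runs 2, 3, 4, 5; s runs 2, 4, 6, 8; r runs 3, 5, 7, 9; j runs 2, 3, 4, 5 — each is linear in n (n = 1, 2, …).
For the next term, n = 5, so the run lengths are 6, 10, 11, 6.

hhhhhhssssssssssrrrrrrrrrrrjjjjjj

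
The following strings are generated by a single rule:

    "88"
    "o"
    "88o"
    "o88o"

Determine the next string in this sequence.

88oo88o

From term 3 onward, concatenate the second-to-last term with the last: 88·o = 88o, o·88o = o88o, …
Continuing: 88o · o88o gives term 5.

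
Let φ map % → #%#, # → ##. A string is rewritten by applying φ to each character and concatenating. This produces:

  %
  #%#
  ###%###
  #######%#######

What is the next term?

Applying the rule to each of the 15 symbols of #######%####### gives the pieces ## ## ## ## ## ## ## #%# ## ## ## ## ## ## ##, which concatenate to the answer.

###############%###############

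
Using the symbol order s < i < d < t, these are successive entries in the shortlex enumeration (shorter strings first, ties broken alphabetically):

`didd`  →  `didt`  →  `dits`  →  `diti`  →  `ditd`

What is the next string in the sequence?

The successor of ditd increments the rightmost position that isn't already t and resets every position after it to s.

ditt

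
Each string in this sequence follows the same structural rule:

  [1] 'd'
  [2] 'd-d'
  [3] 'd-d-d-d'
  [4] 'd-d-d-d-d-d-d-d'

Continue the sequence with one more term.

d-d-d-d-d-d-d-d-d-d-d-d-d-d-d-d

s(k+1) = s(k)·-·s(k) — each term doubles the last with '-' between the halves.
So the next term is two copies of d-d-d-d-d-d-d-d with '-' between the halves.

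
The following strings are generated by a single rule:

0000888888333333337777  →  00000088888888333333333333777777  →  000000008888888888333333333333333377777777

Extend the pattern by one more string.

0000000000888888888888333333333333333333337777777777

Term n consists of 2n 0's, followed by 2n+2 8's, followed by 4n 3's, followed by 2n 7's, where the shown terms are n = 2, 3, 4.
Setting n = 5 gives 10, 12, 20, 10 characters in each block.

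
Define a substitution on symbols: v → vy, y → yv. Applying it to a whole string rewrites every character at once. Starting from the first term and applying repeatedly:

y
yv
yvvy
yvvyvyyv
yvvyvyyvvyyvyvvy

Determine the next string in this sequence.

yvvyvyyvvyyvyvvyvyyvyvvyyvvyvyyv

φ(yvvyvyyvvyyvyvvy) expands symbol-by-symbol to yv vy vy yv vy yv yv vy vy yv yv vy yv vy vy yv; joining the 16 pieces gives the next term.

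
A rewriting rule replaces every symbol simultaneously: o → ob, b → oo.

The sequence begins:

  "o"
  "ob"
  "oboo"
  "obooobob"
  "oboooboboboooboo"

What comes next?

Applying the rule to each of the 16 symbols of oboooboboboooboo gives the pieces ob oo ob ob ob oo ob oo ob oo ob ob ob oo ob ob, which concatenate to the answer.

obooobobobooobooobooobobobooobob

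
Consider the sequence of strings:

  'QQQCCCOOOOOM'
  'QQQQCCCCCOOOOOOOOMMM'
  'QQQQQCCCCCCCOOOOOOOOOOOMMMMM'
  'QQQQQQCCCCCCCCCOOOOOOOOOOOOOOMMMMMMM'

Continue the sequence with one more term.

QQQQQQQCCCCCCCCCCCOOOOOOOOOOOOOOOOOMMMMMMMMM

The n-th term is n+2 Q's then 2n+1 C's then 3n+2 O's then 2n-1 M's (n = 1, 2, …).
For the next term, n = 5, so the run lengths are 7, 11, 17, 9.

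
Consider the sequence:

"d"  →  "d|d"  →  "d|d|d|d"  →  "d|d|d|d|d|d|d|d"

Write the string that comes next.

s(k+1) = s(k)·|·s(k) — each term doubles the last with '|' between the halves.
Doubling d|d|d|d|d|d|d|d with '|' between the halves:

d|d|d|d|d|d|d|d|d|d|d|d|d|d|d|d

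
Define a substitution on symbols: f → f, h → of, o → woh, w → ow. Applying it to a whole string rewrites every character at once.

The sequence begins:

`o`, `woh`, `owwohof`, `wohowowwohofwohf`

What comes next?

Replace each of the 16 characters of wohowowwohofwohf in place — ow woh of woh ow woh ow ow woh of woh f ow woh of f — and concatenate.

owwohofwohowwohowowwohofwohfowwohoff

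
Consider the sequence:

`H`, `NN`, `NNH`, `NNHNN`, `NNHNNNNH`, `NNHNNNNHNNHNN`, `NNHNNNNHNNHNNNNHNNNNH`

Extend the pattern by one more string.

Each term (from the third on) is the previous term followed by the one before it: term 3 = NN·H = NNH.
Continuing: NNHNNNNHNNHNNNNHNNNNH · NNHNNNNHNNHNN gives term 8.

NNHNNNNHNNHNNNNHNNNNHNNHNNNNHNNHNN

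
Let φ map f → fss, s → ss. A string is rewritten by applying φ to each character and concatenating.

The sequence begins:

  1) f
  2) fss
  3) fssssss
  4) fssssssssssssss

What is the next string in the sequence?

fssssssssssssssssssssssssssssss

φ(fssssssssssssss) expands symbol-by-symbol to fss ss ss ss ss ss ss ss ss ss ss ss ss ss ss; joining the 15 pieces gives the next term.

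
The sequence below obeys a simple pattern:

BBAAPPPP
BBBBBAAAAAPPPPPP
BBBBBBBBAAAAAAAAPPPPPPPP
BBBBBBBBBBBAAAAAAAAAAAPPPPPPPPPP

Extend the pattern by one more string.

Each string has the form B^{3n-1} A^{3n-1} P^{2n+2} (n = 1, 2, …).
For the next term, n = 5, so the run lengths are 14, 14, 12.

BBBBBBBBBBBBBBAAAAAAAAAAAAAAPPPPPPPPPPPP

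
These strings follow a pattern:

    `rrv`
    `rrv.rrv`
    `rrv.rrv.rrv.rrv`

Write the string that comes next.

Each string is two copies of the previous one joined by '.'.
One more doubling of rrv.rrv.rrv.rrv gives the answer.

rrv.rrv.rrv.rrv.rrv.rrv.rrv.rrv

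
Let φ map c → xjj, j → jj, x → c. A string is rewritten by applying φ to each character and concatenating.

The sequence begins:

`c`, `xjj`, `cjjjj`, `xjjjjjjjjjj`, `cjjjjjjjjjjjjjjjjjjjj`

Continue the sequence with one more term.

φ(cjjjjjjjjjjjjjjjjjjjj) expands symbol-by-symbol to xjj jj jj jj jj jj jj jj jj jj jj jj jj jj jj jj jj jj jj jj jj; joining the 21 pieces gives the next term.

xjjjjjjjjjjjjjjjjjjjjjjjjjjjjjjjjjjjjjjjjjj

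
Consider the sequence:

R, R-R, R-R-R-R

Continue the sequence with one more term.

s(k+1) = s(k)·-·s(k) — each term doubles the last with '-' between the halves.
One more doubling of R-R-R-R gives the answer.

R-R-R-R-R-R-R-R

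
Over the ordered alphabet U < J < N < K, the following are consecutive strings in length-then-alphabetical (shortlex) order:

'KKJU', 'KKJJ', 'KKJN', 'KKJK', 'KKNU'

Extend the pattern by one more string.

KKNJ

Treat KKNU as a base-4 numeral over the given alphabet and add one, carrying through any trailing K's.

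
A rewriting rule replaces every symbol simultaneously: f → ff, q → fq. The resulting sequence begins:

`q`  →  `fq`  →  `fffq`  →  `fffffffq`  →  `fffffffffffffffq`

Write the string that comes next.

φ(fffffffffffffffq) expands symbol-by-symbol to ff ff ff ff ff ff ff ff ff ff ff ff ff ff ff fq; joining the 16 pieces gives the next term.

fffffffffffffffffffffffffffffffq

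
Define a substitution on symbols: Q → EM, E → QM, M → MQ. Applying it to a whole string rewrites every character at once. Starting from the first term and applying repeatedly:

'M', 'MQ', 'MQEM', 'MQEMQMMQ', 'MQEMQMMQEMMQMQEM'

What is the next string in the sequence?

φ(MQEMQMMQEMMQMQEM) expands symbol-by-symbol to MQ EM QM MQ EM MQ MQ EM QM MQ MQ EM MQ EM QM MQ; joining the 16 pieces gives the next term.

MQEMQMMQEMMQMQEMQMMQMQEMMQEMQMMQ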